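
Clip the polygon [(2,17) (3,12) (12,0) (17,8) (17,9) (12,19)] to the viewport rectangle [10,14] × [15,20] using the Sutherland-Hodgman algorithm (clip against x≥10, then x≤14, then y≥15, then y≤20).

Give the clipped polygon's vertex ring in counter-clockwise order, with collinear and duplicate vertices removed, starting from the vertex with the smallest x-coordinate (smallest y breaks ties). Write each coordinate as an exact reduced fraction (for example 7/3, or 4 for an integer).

1. After x ≥ 10: [(10,93/5) (10,8/3) (12,0) (17,8) (17,9) (12,19)]
2. After x ≤ 14: [(10,93/5) (10,8/3) (12,0) (14,16/5) (14,15) (12,19)]
3. After y ≥ 15: [(10,93/5) (10,15) (14,15) (14,15) (12,19)]
4. After y ≤ 20: [(10,93/5) (10,15) (14,15) (14,15) (12,19)]
5. Canonical ring: [(10,15) (14,15) (12,19) (10,93/5)]

Clipped polygon: [(10,15) (14,15) (12,19) (10,93/5)]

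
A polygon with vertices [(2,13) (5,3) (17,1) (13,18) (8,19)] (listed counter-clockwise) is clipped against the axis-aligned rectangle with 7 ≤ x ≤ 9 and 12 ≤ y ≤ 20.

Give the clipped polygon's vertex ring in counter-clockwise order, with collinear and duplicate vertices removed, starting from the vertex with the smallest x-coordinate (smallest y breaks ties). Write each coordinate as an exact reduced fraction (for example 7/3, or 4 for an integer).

1. After x ≥ 7: [(7,18) (7,8/3) (17,1) (13,18) (8,19)]
2. After x ≤ 9: [(7,18) (7,8/3) (9,7/3) (9,94/5) (8,19)]
3. After y ≥ 12: [(7,18) (7,12) (9,12) (9,94/5) (8,19)]
4. After y ≤ 20: [(7,18) (7,12) (9,12) (9,94/5) (8,19)]
5. Canonical ring: [(7,12) (9,12) (9,94/5) (8,19) (7,18)]

Clipped polygon: [(7,12) (9,12) (9,94/5) (8,19) (7,18)]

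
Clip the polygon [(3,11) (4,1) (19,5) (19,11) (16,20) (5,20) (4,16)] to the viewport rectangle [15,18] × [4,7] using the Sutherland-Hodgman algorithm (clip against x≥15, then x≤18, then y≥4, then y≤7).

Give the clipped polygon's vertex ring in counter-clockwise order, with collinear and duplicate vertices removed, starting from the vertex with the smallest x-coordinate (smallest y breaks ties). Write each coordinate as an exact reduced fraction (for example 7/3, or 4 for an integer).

1. After x ≥ 15: [(15,59/15) (19,5) (19,11) (16,20) (15,20)]
2. After x ≤ 18: [(15,59/15) (18,71/15) (18,14) (16,20) (15,20)]
3. After y ≥ 4: [(15,4) (61/4,4) (18,71/15) (18,14) (16,20) (15,20)]
4. After y ≤ 7: [(15,7) (15,4) (61/4,4) (18,71/15) (18,7)]
5. Canonical ring: [(15,4) (61/4,4) (18,71/15) (18,7) (15,7)]

Clipped polygon: [(15,4) (61/4,4) (18,71/15) (18,7) (15,7)]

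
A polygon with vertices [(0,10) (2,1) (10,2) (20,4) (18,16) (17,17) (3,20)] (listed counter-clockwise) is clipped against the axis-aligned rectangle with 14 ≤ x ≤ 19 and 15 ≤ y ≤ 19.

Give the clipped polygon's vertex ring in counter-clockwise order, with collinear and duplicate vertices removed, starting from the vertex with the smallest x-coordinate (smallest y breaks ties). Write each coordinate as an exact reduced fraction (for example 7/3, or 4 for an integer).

1. After x ≥ 14: [(14,14/5) (20,4) (18,16) (17,17) (14,247/14)]
2. After x ≤ 19: [(14,14/5) (19,19/5) (19,10) (18,16) (17,17) (14,247/14)]
3. After y ≥ 15: [(14,15) (109/6,15) (18,16) (17,17) (14,247/14)]
4. After y ≤ 19: [(14,15) (109/6,15) (18,16) (17,17) (14,247/14)]
5. Canonical ring: [(14,15) (109/6,15) (18,16) (17,17) (14,247/14)]

Clipped polygon: [(14,15) (109/6,15) (18,16) (17,17) (14,247/14)]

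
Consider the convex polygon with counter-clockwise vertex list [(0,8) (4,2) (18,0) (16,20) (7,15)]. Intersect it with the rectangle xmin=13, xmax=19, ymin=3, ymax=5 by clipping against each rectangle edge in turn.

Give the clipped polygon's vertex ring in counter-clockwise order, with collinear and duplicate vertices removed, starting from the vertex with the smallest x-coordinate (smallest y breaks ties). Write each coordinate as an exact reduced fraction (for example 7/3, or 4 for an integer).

1. After x ≥ 13: [(13,5/7) (18,0) (16,20) (13,55/3)]
2. After x ≤ 19: [(13,5/7) (18,0) (16,20) (13,55/3)]
3. After y ≥ 3: [(13,3) (177/10,3) (16,20) (13,55/3)]
4. After y ≤ 5: [(13,5) (13,3) (177/10,3) (35/2,5)]
5. Canonical ring: [(13,3) (177/10,3) (35/2,5) (13,5)]

Clipped polygon: [(13,3) (177/10,3) (35/2,5) (13,5)]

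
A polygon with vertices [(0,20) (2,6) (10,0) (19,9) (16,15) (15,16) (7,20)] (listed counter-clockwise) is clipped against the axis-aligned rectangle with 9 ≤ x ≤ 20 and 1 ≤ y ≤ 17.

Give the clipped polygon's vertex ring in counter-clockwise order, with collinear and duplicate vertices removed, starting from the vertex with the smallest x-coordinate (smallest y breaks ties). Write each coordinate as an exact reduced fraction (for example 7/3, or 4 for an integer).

1. After x ≥ 9: [(9,3/4) (10,0) (19,9) (16,15) (15,16) (9,19)]
2. After x ≤ 20: [(9,3/4) (10,0) (19,9) (16,15) (15,16) (9,19)]
3. After y ≥ 1: [(9,1) (11,1) (19,9) (16,15) (15,16) (9,19)]
4. After y ≤ 17: [(9,17) (9,1) (11,1) (19,9) (16,15) (15,16) (13,17)]
5. Canonical ring: [(9,1) (11,1) (19,9) (16,15) (15,16) (13,17) (9,17)]

Clipped polygon: [(9,1) (11,1) (19,9) (16,15) (15,16) (13,17) (9,17)]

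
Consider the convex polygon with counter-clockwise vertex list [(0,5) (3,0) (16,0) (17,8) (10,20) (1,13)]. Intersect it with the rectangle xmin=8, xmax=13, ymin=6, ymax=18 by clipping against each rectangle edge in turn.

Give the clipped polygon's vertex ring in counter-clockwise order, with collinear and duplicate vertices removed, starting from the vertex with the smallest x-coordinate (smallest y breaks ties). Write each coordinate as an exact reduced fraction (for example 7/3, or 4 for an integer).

1. After x ≥ 8: [(8,0) (16,0) (17,8) (10,20) (8,166/9)]
2. After x ≤ 13: [(8,0) (13,0) (13,104/7) (10,20) (8,166/9)]
3. After y ≥ 6: [(8,6) (13,6) (13,104/7) (10,20) (8,166/9)]
4. After y ≤ 18: [(8,18) (8,6) (13,6) (13,104/7) (67/6,18)]
5. Canonical ring: [(8,6) (13,6) (13,104/7) (67/6,18) (8,18)]

Clipped polygon: [(8,6) (13,6) (13,104/7) (67/6,18) (8,18)]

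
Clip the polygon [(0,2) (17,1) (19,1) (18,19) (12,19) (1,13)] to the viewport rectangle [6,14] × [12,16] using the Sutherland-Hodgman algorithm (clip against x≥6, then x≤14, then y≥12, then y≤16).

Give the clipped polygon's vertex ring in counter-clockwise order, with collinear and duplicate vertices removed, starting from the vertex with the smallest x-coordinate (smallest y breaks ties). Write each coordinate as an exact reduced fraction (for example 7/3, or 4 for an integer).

1. After x ≥ 6: [(6,28/17) (17,1) (19,1) (18,19) (12,19) (6,173/11)]
2. After x ≤ 14: [(6,28/17) (14,20/17) (14,19) (12,19) (6,173/11)]
3. After y ≥ 12: [(6,12) (14,12) (14,19) (12,19) (6,173/11)]
4. After y ≤ 16: [(6,12) (14,12) (14,16) (13/2,16) (6,173/11)]
5. Canonical ring: [(6,12) (14,12) (14,16) (13/2,16) (6,173/11)]

Clipped polygon: [(6,12) (14,12) (14,16) (13/2,16) (6,173/11)]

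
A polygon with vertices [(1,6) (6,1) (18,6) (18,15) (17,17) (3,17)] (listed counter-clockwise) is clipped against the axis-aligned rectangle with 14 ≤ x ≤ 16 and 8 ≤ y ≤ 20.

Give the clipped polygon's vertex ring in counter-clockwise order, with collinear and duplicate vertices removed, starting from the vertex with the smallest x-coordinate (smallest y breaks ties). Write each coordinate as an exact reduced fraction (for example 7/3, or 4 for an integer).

1. After x ≥ 14: [(14,13/3) (18,6) (18,15) (17,17) (14,17)]
2. After x ≤ 16: [(14,13/3) (16,31/6) (16,17) (14,17)]
3. After y ≥ 8: [(14,8) (16,8) (16,17) (14,17)]
4. After y ≤ 20: [(14,8) (16,8) (16,17) (14,17)]
5. Canonical ring: [(14,8) (16,8) (16,17) (14,17)]

Clipped polygon: [(14,8) (16,8) (16,17) (14,17)]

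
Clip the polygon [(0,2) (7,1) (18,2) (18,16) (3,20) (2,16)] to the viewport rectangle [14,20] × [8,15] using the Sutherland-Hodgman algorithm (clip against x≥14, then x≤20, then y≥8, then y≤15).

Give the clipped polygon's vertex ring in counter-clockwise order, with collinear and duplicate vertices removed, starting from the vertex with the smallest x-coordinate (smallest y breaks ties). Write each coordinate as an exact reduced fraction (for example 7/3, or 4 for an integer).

1. After x ≥ 14: [(14,18/11) (18,2) (18,16) (14,256/15)]
2. After x ≤ 20: [(14,18/11) (18,2) (18,16) (14,256/15)]
3. After y ≥ 8: [(14,8) (18,8) (18,16) (14,256/15)]
4. After y ≤ 15: [(14,15) (14,8) (18,8) (18,15)]
5. Canonical ring: [(14,8) (18,8) (18,15) (14,15)]

Clipped polygon: [(14,8) (18,8) (18,15) (14,15)]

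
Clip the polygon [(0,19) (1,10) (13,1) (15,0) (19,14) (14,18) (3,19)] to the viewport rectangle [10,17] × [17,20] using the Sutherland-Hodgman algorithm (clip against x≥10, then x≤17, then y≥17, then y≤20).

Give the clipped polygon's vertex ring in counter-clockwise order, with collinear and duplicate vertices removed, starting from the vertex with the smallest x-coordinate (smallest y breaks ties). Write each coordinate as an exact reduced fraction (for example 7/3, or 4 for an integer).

Clipped polygon: [(10,17) (61/4,17) (14,18) (10,202/11)]

1. After x ≥ 10: [(10,13/4) (13,1) (15,0) (19,14) (14,18) (10,202/11)]
2. After x ≤ 17: [(10,13/4) (13,1) (15,0) (17,7) (17,78/5) (14,18) (10,202/11)]
3. After y ≥ 17: [(10,17) (61/4,17) (14,18) (10,202/11)]
4. After y ≤ 20: [(10,17) (61/4,17) (14,18) (10,202/11)]
5. Canonical ring: [(10,17) (61/4,17) (14,18) (10,202/11)]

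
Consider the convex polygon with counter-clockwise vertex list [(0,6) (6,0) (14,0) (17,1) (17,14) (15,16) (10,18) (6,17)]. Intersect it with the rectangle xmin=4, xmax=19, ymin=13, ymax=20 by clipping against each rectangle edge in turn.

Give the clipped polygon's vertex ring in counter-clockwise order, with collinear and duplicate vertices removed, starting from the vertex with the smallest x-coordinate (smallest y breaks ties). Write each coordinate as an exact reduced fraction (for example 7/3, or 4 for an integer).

Clipped polygon: [(4,13) (17,13) (17,14) (15,16) (10,18) (6,17) (4,40/3)]

1. After x ≥ 4: [(4,40/3) (4,2) (6,0) (14,0) (17,1) (17,14) (15,16) (10,18) (6,17)]
2. After x ≤ 19: [(4,40/3) (4,2) (6,0) (14,0) (17,1) (17,14) (15,16) (10,18) (6,17)]
3. After y ≥ 13: [(4,40/3) (4,13) (17,13) (17,14) (15,16) (10,18) (6,17)]
4. After y ≤ 20: [(4,40/3) (4,13) (17,13) (17,14) (15,16) (10,18) (6,17)]
5. Canonical ring: [(4,13) (17,13) (17,14) (15,16) (10,18) (6,17) (4,40/3)]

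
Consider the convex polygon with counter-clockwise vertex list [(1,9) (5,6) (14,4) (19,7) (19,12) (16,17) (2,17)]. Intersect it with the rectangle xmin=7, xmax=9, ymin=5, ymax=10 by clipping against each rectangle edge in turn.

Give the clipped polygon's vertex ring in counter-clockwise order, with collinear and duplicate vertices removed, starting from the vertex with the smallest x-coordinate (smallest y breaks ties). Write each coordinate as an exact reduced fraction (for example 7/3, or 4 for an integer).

1. After x ≥ 7: [(7,50/9) (14,4) (19,7) (19,12) (16,17) (7,17)]
2. After x ≤ 9: [(7,50/9) (9,46/9) (9,17) (7,17)]
3. After y ≥ 5: [(7,50/9) (9,46/9) (9,17) (7,17)]
4. After y ≤ 10: [(7,10) (7,50/9) (9,46/9) (9,10)]
5. Canonical ring: [(7,50/9) (9,46/9) (9,10) (7,10)]

Clipped polygon: [(7,50/9) (9,46/9) (9,10) (7,10)]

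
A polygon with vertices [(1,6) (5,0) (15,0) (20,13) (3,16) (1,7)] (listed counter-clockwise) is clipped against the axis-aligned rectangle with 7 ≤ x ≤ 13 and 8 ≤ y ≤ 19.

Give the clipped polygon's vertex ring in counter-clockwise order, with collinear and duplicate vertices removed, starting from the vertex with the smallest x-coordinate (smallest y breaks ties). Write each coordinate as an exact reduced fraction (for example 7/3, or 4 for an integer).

Clipped polygon: [(7,8) (13,8) (13,242/17) (7,260/17)]

1. After x ≥ 7: [(7,0) (15,0) (20,13) (7,260/17)]
2. After x ≤ 13: [(7,0) (13,0) (13,242/17) (7,260/17)]
3. After y ≥ 8: [(7,8) (13,8) (13,242/17) (7,260/17)]
4. After y ≤ 19: [(7,8) (13,8) (13,242/17) (7,260/17)]
5. Canonical ring: [(7,8) (13,8) (13,242/17) (7,260/17)]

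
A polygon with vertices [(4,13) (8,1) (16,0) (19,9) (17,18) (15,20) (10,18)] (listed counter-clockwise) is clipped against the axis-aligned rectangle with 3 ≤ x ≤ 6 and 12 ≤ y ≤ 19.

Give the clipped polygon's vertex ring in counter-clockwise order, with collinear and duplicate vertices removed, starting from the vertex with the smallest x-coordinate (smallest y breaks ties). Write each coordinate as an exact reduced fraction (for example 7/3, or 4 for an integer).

1. After x ≥ 3: [(4,13) (8,1) (16,0) (19,9) (17,18) (15,20) (10,18)]
2. After x ≤ 6: [(6,44/3) (4,13) (6,7)]
3. After y ≥ 12: [(6,12) (6,44/3) (4,13) (13/3,12)]
4. After y ≤ 19: [(6,12) (6,44/3) (4,13) (13/3,12)]
5. Canonical ring: [(4,13) (13/3,12) (6,12) (6,44/3)]

Clipped polygon: [(4,13) (13/3,12) (6,12) (6,44/3)]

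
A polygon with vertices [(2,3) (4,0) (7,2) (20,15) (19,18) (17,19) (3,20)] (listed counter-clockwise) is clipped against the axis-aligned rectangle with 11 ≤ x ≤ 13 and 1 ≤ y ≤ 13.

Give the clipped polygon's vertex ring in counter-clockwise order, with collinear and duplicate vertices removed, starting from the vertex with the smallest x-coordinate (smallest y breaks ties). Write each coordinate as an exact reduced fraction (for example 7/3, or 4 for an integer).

1. After x ≥ 11: [(11,6) (20,15) (19,18) (17,19) (11,136/7)]
2. After x ≤ 13: [(11,6) (13,8) (13,135/7) (11,136/7)]
3. After y ≥ 1: [(11,6) (13,8) (13,135/7) (11,136/7)]
4. After y ≤ 13: [(11,13) (11,6) (13,8) (13,13)]
5. Canonical ring: [(11,6) (13,8) (13,13) (11,13)]

Clipped polygon: [(11,6) (13,8) (13,13) (11,13)]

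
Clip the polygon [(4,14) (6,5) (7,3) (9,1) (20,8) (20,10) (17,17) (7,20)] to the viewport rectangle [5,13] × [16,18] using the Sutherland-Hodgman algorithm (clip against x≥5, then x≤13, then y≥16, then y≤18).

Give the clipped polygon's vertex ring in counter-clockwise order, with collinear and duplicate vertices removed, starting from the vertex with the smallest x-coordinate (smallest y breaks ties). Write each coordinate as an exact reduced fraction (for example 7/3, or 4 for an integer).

Clipped polygon: [(5,16) (13,16) (13,18) (6,18)]

1. After x ≥ 5: [(5,16) (5,19/2) (6,5) (7,3) (9,1) (20,8) (20,10) (17,17) (7,20)]
2. After x ≤ 13: [(5,16) (5,19/2) (6,5) (7,3) (9,1) (13,39/11) (13,91/5) (7,20)]
3. After y ≥ 16: [(5,16) (5,16) (13,16) (13,91/5) (7,20)]
4. After y ≤ 18: [(6,18) (5,16) (5,16) (13,16) (13,18)]
5. Canonical ring: [(5,16) (13,16) (13,18) (6,18)]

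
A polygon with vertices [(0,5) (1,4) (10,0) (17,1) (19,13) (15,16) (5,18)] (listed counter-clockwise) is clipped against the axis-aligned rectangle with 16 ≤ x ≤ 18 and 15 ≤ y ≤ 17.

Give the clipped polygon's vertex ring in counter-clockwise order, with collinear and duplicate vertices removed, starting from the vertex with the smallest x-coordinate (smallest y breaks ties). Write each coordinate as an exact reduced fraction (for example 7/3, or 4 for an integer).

1. After x ≥ 16: [(16,6/7) (17,1) (19,13) (16,61/4)]
2. After x ≤ 18: [(16,6/7) (17,1) (18,7) (18,55/4) (16,61/4)]
3. After y ≥ 15: [(16,15) (49/3,15) (16,61/4)]
4. After y ≤ 17: [(16,15) (49/3,15) (16,61/4)]
5. Canonical ring: [(16,15) (49/3,15) (16,61/4)]

Clipped polygon: [(16,15) (49/3,15) (16,61/4)]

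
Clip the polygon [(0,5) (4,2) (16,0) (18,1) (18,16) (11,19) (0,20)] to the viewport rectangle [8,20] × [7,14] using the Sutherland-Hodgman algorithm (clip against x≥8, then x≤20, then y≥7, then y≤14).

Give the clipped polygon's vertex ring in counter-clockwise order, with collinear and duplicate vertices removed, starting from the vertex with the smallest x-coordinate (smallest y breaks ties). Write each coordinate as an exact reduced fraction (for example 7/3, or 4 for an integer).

1. After x ≥ 8: [(8,4/3) (16,0) (18,1) (18,16) (11,19) (8,212/11)]
2. After x ≤ 20: [(8,4/3) (16,0) (18,1) (18,16) (11,19) (8,212/11)]
3. After y ≥ 7: [(8,7) (18,7) (18,16) (11,19) (8,212/11)]
4. After y ≤ 14: [(8,14) (8,7) (18,7) (18,14)]
5. Canonical ring: [(8,7) (18,7) (18,14) (8,14)]

Clipped polygon: [(8,7) (18,7) (18,14) (8,14)]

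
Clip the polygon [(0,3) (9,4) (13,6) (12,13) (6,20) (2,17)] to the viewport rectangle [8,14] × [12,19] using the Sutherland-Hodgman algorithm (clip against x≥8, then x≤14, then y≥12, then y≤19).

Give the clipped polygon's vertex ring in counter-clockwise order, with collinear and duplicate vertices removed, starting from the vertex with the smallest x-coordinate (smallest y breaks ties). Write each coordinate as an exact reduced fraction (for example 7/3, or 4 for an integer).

1. After x ≥ 8: [(8,35/9) (9,4) (13,6) (12,13) (8,53/3)]
2. After x ≤ 14: [(8,35/9) (9,4) (13,6) (12,13) (8,53/3)]
3. After y ≥ 12: [(8,12) (85/7,12) (12,13) (8,53/3)]
4. After y ≤ 19: [(8,12) (85/7,12) (12,13) (8,53/3)]
5. Canonical ring: [(8,12) (85/7,12) (12,13) (8,53/3)]

Clipped polygon: [(8,12) (85/7,12) (12,13) (8,53/3)]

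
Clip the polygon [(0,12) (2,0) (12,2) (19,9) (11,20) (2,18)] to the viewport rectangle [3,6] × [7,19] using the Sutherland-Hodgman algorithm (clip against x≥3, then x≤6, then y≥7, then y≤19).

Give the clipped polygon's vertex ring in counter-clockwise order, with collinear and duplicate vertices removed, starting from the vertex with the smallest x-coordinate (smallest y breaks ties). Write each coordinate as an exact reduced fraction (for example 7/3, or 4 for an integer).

Clipped polygon: [(3,7) (6,7) (6,170/9) (3,164/9)]

1. After x ≥ 3: [(3,1/5) (12,2) (19,9) (11,20) (3,164/9)]
2. After x ≤ 6: [(3,1/5) (6,4/5) (6,170/9) (3,164/9)]
3. After y ≥ 7: [(3,7) (6,7) (6,170/9) (3,164/9)]
4. After y ≤ 19: [(3,7) (6,7) (6,170/9) (3,164/9)]
5. Canonical ring: [(3,7) (6,7) (6,170/9) (3,164/9)]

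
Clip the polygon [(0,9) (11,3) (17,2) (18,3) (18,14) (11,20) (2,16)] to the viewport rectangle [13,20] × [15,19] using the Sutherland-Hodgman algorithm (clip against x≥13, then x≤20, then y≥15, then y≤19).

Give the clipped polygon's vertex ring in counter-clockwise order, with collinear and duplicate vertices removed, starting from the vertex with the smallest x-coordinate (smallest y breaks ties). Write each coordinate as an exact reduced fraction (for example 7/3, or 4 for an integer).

1. After x ≥ 13: [(13,8/3) (17,2) (18,3) (18,14) (13,128/7)]
2. After x ≤ 20: [(13,8/3) (17,2) (18,3) (18,14) (13,128/7)]
3. After y ≥ 15: [(13,15) (101/6,15) (13,128/7)]
4. After y ≤ 19: [(13,15) (101/6,15) (13,128/7)]
5. Canonical ring: [(13,15) (101/6,15) (13,128/7)]

Clipped polygon: [(13,15) (101/6,15) (13,128/7)]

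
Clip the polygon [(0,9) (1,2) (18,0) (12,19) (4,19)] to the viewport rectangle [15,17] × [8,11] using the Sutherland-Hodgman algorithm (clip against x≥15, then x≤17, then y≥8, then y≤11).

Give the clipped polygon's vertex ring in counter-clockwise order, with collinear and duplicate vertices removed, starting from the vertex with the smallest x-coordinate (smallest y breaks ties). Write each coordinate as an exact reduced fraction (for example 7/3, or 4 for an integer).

Clipped polygon: [(15,8) (294/19,8) (15,19/2)]

1. After x ≥ 15: [(15,6/17) (18,0) (15,19/2)]
2. After x ≤ 17: [(15,6/17) (17,2/17) (17,19/6) (15,19/2)]
3. After y ≥ 8: [(15,8) (294/19,8) (15,19/2)]
4. After y ≤ 11: [(15,8) (294/19,8) (15,19/2)]
5. Canonical ring: [(15,8) (294/19,8) (15,19/2)]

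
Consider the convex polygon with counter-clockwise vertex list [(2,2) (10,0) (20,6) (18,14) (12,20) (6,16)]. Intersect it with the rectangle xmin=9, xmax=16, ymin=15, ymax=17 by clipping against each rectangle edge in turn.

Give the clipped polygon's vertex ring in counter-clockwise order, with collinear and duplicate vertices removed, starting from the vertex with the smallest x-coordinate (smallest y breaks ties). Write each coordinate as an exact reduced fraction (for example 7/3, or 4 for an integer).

Clipped polygon: [(9,15) (16,15) (16,16) (15,17) (9,17)]

1. After x ≥ 9: [(9,1/4) (10,0) (20,6) (18,14) (12,20) (9,18)]
2. After x ≤ 16: [(9,1/4) (10,0) (16,18/5) (16,16) (12,20) (9,18)]
3. After y ≥ 15: [(9,15) (16,15) (16,16) (12,20) (9,18)]
4. After y ≤ 17: [(9,17) (9,15) (16,15) (16,16) (15,17)]
5. Canonical ring: [(9,15) (16,15) (16,16) (15,17) (9,17)]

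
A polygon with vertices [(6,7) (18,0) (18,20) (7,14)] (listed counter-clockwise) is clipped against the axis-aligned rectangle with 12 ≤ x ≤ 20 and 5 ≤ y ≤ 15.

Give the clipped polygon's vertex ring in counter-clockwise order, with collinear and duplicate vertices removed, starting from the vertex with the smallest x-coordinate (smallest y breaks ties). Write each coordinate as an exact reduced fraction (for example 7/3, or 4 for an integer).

Clipped polygon: [(12,5) (18,5) (18,15) (12,15)]

1. After x ≥ 12: [(12,7/2) (18,0) (18,20) (12,184/11)]
2. After x ≤ 20: [(12,7/2) (18,0) (18,20) (12,184/11)]
3. After y ≥ 5: [(12,5) (18,5) (18,20) (12,184/11)]
4. After y ≤ 15: [(12,15) (12,5) (18,5) (18,15)]
5. Canonical ring: [(12,5) (18,5) (18,15) (12,15)]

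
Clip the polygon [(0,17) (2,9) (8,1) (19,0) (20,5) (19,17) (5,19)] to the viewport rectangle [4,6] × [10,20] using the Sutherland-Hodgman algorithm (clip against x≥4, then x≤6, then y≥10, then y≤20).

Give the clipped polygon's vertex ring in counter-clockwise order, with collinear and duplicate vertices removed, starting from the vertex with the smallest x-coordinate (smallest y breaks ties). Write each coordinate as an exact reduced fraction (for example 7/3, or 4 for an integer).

1. After x ≥ 4: [(4,93/5) (4,19/3) (8,1) (19,0) (20,5) (19,17) (5,19)]
2. After x ≤ 6: [(4,93/5) (4,19/3) (6,11/3) (6,132/7) (5,19)]
3. After y ≥ 10: [(4,93/5) (4,10) (6,10) (6,132/7) (5,19)]
4. After y ≤ 20: [(4,93/5) (4,10) (6,10) (6,132/7) (5,19)]
5. Canonical ring: [(4,10) (6,10) (6,132/7) (5,19) (4,93/5)]

Clipped polygon: [(4,10) (6,10) (6,132/7) (5,19) (4,93/5)]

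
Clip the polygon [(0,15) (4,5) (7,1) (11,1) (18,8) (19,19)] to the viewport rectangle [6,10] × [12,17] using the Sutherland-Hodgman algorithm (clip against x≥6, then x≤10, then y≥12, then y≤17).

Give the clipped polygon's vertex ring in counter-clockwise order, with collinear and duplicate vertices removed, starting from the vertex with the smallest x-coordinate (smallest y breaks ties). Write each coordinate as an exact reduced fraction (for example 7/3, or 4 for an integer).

1. After x ≥ 6: [(6,309/19) (6,7/3) (7,1) (11,1) (18,8) (19,19)]
2. After x ≤ 10: [(10,325/19) (6,309/19) (6,7/3) (7,1) (10,1)]
3. After y ≥ 12: [(10,12) (10,325/19) (6,309/19) (6,12)]
4. After y ≤ 17: [(10,12) (10,17) (19/2,17) (6,309/19) (6,12)]
5. Canonical ring: [(6,12) (10,12) (10,17) (19/2,17) (6,309/19)]

Clipped polygon: [(6,12) (10,12) (10,17) (19/2,17) (6,309/19)]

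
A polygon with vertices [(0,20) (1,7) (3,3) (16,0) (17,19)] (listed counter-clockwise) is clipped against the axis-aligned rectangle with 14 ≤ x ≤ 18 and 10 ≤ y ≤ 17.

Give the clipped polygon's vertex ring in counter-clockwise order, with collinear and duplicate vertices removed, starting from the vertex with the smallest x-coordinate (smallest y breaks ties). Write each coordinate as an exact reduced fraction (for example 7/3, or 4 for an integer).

1. After x ≥ 14: [(14,326/17) (14,6/13) (16,0) (17,19)]
2. After x ≤ 18: [(14,326/17) (14,6/13) (16,0) (17,19)]
3. After y ≥ 10: [(14,326/17) (14,10) (314/19,10) (17,19)]
4. After y ≤ 17: [(14,17) (14,10) (314/19,10) (321/19,17)]
5. Canonical ring: [(14,10) (314/19,10) (321/19,17) (14,17)]

Clipped polygon: [(14,10) (314/19,10) (321/19,17) (14,17)]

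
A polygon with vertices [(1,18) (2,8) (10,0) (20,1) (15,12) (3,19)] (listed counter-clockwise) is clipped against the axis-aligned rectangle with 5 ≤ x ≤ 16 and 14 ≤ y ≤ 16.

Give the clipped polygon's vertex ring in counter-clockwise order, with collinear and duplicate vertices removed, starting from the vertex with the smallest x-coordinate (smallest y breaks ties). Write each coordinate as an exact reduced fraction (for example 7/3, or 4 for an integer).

Clipped polygon: [(5,14) (81/7,14) (57/7,16) (5,16)]

1. After x ≥ 5: [(5,5) (10,0) (20,1) (15,12) (5,107/6)]
2. After x ≤ 16: [(5,5) (10,0) (16,3/5) (16,49/5) (15,12) (5,107/6)]
3. After y ≥ 14: [(5,14) (81/7,14) (5,107/6)]
4. After y ≤ 16: [(5,16) (5,14) (81/7,14) (57/7,16)]
5. Canonical ring: [(5,14) (81/7,14) (57/7,16) (5,16)]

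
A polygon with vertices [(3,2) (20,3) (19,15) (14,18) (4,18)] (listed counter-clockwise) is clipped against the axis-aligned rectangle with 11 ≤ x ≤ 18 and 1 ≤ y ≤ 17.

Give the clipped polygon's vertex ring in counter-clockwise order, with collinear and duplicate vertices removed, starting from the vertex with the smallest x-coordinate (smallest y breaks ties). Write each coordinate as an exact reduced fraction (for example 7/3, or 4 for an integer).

Clipped polygon: [(11,42/17) (18,49/17) (18,78/5) (47/3,17) (11,17)]

1. After x ≥ 11: [(11,42/17) (20,3) (19,15) (14,18) (11,18)]
2. After x ≤ 18: [(11,42/17) (18,49/17) (18,78/5) (14,18) (11,18)]
3. After y ≥ 1: [(11,42/17) (18,49/17) (18,78/5) (14,18) (11,18)]
4. After y ≤ 17: [(11,17) (11,42/17) (18,49/17) (18,78/5) (47/3,17)]
5. Canonical ring: [(11,42/17) (18,49/17) (18,78/5) (47/3,17) (11,17)]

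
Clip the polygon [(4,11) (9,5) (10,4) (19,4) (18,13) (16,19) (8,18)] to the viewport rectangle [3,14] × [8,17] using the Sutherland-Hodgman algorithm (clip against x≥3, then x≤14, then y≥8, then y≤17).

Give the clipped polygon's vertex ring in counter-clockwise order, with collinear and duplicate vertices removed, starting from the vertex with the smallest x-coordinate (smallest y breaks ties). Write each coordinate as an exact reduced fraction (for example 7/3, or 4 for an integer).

Clipped polygon: [(4,11) (13/2,8) (14,8) (14,17) (52/7,17)]

1. After x ≥ 3: [(4,11) (9,5) (10,4) (19,4) (18,13) (16,19) (8,18)]
2. After x ≤ 14: [(4,11) (9,5) (10,4) (14,4) (14,75/4) (8,18)]
3. After y ≥ 8: [(4,11) (13/2,8) (14,8) (14,75/4) (8,18)]
4. After y ≤ 17: [(52/7,17) (4,11) (13/2,8) (14,8) (14,17)]
5. Canonical ring: [(4,11) (13/2,8) (14,8) (14,17) (52/7,17)]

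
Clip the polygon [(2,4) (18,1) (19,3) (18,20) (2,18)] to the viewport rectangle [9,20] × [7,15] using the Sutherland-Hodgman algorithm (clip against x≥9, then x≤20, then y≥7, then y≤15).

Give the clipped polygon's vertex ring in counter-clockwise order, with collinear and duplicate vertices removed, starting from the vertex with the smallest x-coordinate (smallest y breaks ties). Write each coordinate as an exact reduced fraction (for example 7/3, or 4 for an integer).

1. After x ≥ 9: [(9,43/16) (18,1) (19,3) (18,20) (9,151/8)]
2. After x ≤ 20: [(9,43/16) (18,1) (19,3) (18,20) (9,151/8)]
3. After y ≥ 7: [(9,7) (319/17,7) (18,20) (9,151/8)]
4. After y ≤ 15: [(9,15) (9,7) (319/17,7) (311/17,15)]
5. Canonical ring: [(9,7) (319/17,7) (311/17,15) (9,15)]

Clipped polygon: [(9,7) (319/17,7) (311/17,15) (9,15)]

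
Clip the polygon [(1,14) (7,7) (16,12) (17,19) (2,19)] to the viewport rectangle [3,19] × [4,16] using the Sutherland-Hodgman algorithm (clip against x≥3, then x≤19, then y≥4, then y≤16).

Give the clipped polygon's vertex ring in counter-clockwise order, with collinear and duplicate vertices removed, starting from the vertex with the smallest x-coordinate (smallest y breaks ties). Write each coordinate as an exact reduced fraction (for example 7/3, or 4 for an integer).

Clipped polygon: [(3,35/3) (7,7) (16,12) (116/7,16) (3,16)]

1. After x ≥ 3: [(3,35/3) (7,7) (16,12) (17,19) (3,19)]
2. After x ≤ 19: [(3,35/3) (7,7) (16,12) (17,19) (3,19)]
3. After y ≥ 4: [(3,35/3) (7,7) (16,12) (17,19) (3,19)]
4. After y ≤ 16: [(3,16) (3,35/3) (7,7) (16,12) (116/7,16)]
5. Canonical ring: [(3,35/3) (7,7) (16,12) (116/7,16) (3,16)]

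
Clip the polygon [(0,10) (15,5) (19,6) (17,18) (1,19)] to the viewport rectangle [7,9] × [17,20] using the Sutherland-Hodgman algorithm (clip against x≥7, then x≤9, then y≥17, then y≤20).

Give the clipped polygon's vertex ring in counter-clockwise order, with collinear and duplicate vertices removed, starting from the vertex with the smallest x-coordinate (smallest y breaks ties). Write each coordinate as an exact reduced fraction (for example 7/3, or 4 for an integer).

Clipped polygon: [(7,17) (9,17) (9,37/2) (7,149/8)]

1. After x ≥ 7: [(7,23/3) (15,5) (19,6) (17,18) (7,149/8)]
2. After x ≤ 9: [(7,23/3) (9,7) (9,37/2) (7,149/8)]
3. After y ≥ 17: [(7,17) (9,17) (9,37/2) (7,149/8)]
4. After y ≤ 20: [(7,17) (9,17) (9,37/2) (7,149/8)]
5. Canonical ring: [(7,17) (9,17) (9,37/2) (7,149/8)]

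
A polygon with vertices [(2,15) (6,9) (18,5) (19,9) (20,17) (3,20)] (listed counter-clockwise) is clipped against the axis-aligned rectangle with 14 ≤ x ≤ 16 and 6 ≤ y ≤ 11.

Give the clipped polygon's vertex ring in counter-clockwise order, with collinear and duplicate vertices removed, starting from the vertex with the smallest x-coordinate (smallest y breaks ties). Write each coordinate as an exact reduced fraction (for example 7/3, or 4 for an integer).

1. After x ≥ 14: [(14,19/3) (18,5) (19,9) (20,17) (14,307/17)]
2. After x ≤ 16: [(14,19/3) (16,17/3) (16,301/17) (14,307/17)]
3. After y ≥ 6: [(14,19/3) (15,6) (16,6) (16,301/17) (14,307/17)]
4. After y ≤ 11: [(14,11) (14,19/3) (15,6) (16,6) (16,11)]
5. Canonical ring: [(14,19/3) (15,6) (16,6) (16,11) (14,11)]

Clipped polygon: [(14,19/3) (15,6) (16,6) (16,11) (14,11)]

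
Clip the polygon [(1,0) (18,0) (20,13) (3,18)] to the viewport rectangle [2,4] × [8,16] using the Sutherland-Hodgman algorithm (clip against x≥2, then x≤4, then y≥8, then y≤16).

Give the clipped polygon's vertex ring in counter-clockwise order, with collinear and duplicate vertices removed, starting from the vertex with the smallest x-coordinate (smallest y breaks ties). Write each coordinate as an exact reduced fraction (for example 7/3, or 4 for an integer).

1. After x ≥ 2: [(2,9) (2,0) (18,0) (20,13) (3,18)]
2. After x ≤ 4: [(2,9) (2,0) (4,0) (4,301/17) (3,18)]
3. After y ≥ 8: [(2,9) (2,8) (4,8) (4,301/17) (3,18)]
4. After y ≤ 16: [(25/9,16) (2,9) (2,8) (4,8) (4,16)]
5. Canonical ring: [(2,8) (4,8) (4,16) (25/9,16) (2,9)]

Clipped polygon: [(2,8) (4,8) (4,16) (25/9,16) (2,9)]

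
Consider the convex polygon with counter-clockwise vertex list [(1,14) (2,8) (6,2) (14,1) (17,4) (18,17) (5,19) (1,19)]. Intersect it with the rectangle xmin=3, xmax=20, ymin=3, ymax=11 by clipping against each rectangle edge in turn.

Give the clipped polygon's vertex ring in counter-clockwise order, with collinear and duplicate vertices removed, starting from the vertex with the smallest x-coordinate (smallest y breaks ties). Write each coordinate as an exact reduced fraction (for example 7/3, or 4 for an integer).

Clipped polygon: [(3,13/2) (16/3,3) (16,3) (17,4) (228/13,11) (3,11)]

1. After x ≥ 3: [(3,13/2) (6,2) (14,1) (17,4) (18,17) (5,19) (3,19)]
2. After x ≤ 20: [(3,13/2) (6,2) (14,1) (17,4) (18,17) (5,19) (3,19)]
3. After y ≥ 3: [(3,13/2) (16/3,3) (16,3) (17,4) (18,17) (5,19) (3,19)]
4. After y ≤ 11: [(3,11) (3,13/2) (16/3,3) (16,3) (17,4) (228/13,11)]
5. Canonical ring: [(3,13/2) (16/3,3) (16,3) (17,4) (228/13,11) (3,11)]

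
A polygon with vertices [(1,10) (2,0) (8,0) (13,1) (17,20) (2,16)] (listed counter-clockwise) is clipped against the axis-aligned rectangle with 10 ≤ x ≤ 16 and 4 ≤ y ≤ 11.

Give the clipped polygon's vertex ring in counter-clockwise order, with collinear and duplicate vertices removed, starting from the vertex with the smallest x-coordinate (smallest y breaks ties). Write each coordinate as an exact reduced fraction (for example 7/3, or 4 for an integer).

1. After x ≥ 10: [(10,2/5) (13,1) (17,20) (10,272/15)]
2. After x ≤ 16: [(10,2/5) (13,1) (16,61/4) (16,296/15) (10,272/15)]
3. After y ≥ 4: [(10,4) (259/19,4) (16,61/4) (16,296/15) (10,272/15)]
4. After y ≤ 11: [(10,11) (10,4) (259/19,4) (287/19,11)]
5. Canonical ring: [(10,4) (259/19,4) (287/19,11) (10,11)]

Clipped polygon: [(10,4) (259/19,4) (287/19,11) (10,11)]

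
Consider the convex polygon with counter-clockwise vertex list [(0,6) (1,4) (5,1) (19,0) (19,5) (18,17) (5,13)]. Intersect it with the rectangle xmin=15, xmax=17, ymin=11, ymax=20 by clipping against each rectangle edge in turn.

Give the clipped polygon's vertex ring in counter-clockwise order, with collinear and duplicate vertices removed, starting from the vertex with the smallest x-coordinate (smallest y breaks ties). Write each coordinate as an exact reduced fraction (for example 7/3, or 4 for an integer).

1. After x ≥ 15: [(15,2/7) (19,0) (19,5) (18,17) (15,209/13)]
2. After x ≤ 17: [(15,2/7) (17,1/7) (17,217/13) (15,209/13)]
3. After y ≥ 11: [(15,11) (17,11) (17,217/13) (15,209/13)]
4. After y ≤ 20: [(15,11) (17,11) (17,217/13) (15,209/13)]
5. Canonical ring: [(15,11) (17,11) (17,217/13) (15,209/13)]

Clipped polygon: [(15,11) (17,11) (17,217/13) (15,209/13)]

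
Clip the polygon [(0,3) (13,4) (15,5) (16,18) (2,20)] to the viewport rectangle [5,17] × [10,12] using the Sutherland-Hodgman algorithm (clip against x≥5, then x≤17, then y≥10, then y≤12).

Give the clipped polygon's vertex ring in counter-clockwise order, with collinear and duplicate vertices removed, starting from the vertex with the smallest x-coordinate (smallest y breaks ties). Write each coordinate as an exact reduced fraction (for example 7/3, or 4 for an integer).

1. After x ≥ 5: [(5,44/13) (13,4) (15,5) (16,18) (5,137/7)]
2. After x ≤ 17: [(5,44/13) (13,4) (15,5) (16,18) (5,137/7)]
3. After y ≥ 10: [(5,10) (200/13,10) (16,18) (5,137/7)]
4. After y ≤ 12: [(5,12) (5,10) (200/13,10) (202/13,12)]
5. Canonical ring: [(5,10) (200/13,10) (202/13,12) (5,12)]

Clipped polygon: [(5,10) (200/13,10) (202/13,12) (5,12)]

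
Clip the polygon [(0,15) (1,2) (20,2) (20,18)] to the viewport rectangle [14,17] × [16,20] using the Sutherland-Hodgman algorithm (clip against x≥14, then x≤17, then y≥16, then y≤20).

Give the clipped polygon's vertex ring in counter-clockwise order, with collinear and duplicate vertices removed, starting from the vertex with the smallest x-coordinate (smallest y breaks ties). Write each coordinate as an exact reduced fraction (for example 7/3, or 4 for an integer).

Clipped polygon: [(14,16) (17,16) (17,351/20) (14,171/10)]

1. After x ≥ 14: [(14,171/10) (14,2) (20,2) (20,18)]
2. After x ≤ 17: [(17,351/20) (14,171/10) (14,2) (17,2)]
3. After y ≥ 16: [(17,16) (17,351/20) (14,171/10) (14,16)]
4. After y ≤ 20: [(17,16) (17,351/20) (14,171/10) (14,16)]
5. Canonical ring: [(14,16) (17,16) (17,351/20) (14,171/10)]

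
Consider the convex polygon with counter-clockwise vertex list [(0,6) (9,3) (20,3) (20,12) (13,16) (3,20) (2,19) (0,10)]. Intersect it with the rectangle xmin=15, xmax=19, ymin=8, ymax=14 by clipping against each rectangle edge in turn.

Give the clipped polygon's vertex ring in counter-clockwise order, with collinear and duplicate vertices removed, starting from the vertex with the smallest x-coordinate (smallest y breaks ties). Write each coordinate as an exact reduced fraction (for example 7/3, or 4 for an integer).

Clipped polygon: [(15,8) (19,8) (19,88/7) (33/2,14) (15,14)]

1. After x ≥ 15: [(15,3) (20,3) (20,12) (15,104/7)]
2. After x ≤ 19: [(15,3) (19,3) (19,88/7) (15,104/7)]
3. After y ≥ 8: [(15,8) (19,8) (19,88/7) (15,104/7)]
4. After y ≤ 14: [(15,14) (15,8) (19,8) (19,88/7) (33/2,14)]
5. Canonical ring: [(15,8) (19,8) (19,88/7) (33/2,14) (15,14)]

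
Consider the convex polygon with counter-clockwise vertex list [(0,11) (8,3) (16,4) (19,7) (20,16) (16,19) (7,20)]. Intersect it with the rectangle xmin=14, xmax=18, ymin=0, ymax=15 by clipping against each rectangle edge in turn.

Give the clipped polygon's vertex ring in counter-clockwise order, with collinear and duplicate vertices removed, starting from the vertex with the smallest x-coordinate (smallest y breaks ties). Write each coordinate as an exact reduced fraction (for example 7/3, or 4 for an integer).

1. After x ≥ 14: [(14,15/4) (16,4) (19,7) (20,16) (16,19) (14,173/9)]
2. After x ≤ 18: [(14,15/4) (16,4) (18,6) (18,35/2) (16,19) (14,173/9)]
3. After y ≥ 0: [(14,15/4) (16,4) (18,6) (18,35/2) (16,19) (14,173/9)]
4. After y ≤ 15: [(14,15) (14,15/4) (16,4) (18,6) (18,15)]
5. Canonical ring: [(14,15/4) (16,4) (18,6) (18,15) (14,15)]

Clipped polygon: [(14,15/4) (16,4) (18,6) (18,15) (14,15)]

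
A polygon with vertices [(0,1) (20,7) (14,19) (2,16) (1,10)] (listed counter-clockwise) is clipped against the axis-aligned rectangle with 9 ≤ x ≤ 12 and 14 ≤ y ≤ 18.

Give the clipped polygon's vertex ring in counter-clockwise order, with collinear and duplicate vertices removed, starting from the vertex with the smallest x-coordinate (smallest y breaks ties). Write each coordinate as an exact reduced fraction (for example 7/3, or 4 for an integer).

1. After x ≥ 9: [(9,37/10) (20,7) (14,19) (9,71/4)]
2. After x ≤ 12: [(9,37/10) (12,23/5) (12,37/2) (9,71/4)]
3. After y ≥ 14: [(9,14) (12,14) (12,37/2) (9,71/4)]
4. After y ≤ 18: [(9,14) (12,14) (12,18) (10,18) (9,71/4)]
5. Canonical ring: [(9,14) (12,14) (12,18) (10,18) (9,71/4)]

Clipped polygon: [(9,14) (12,14) (12,18) (10,18) (9,71/4)]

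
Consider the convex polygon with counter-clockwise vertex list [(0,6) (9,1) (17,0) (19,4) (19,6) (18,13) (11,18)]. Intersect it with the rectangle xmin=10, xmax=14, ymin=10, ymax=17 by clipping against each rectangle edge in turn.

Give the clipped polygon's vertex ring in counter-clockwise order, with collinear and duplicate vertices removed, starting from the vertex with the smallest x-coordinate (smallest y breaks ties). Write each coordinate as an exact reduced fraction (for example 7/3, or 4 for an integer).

1. After x ≥ 10: [(10,186/11) (10,7/8) (17,0) (19,4) (19,6) (18,13) (11,18)]
2. After x ≤ 14: [(10,186/11) (10,7/8) (14,3/8) (14,111/7) (11,18)]
3. After y ≥ 10: [(10,186/11) (10,10) (14,10) (14,111/7) (11,18)]
4. After y ≤ 17: [(121/12,17) (10,186/11) (10,10) (14,10) (14,111/7) (62/5,17)]
5. Canonical ring: [(10,10) (14,10) (14,111/7) (62/5,17) (121/12,17) (10,186/11)]

Clipped polygon: [(10,10) (14,10) (14,111/7) (62/5,17) (121/12,17) (10,186/11)]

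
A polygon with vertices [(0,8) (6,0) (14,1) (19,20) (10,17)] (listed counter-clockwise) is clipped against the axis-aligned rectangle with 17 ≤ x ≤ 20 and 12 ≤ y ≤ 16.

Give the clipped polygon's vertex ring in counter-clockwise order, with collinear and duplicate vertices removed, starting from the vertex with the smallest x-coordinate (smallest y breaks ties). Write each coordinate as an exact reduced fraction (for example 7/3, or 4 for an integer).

Clipped polygon: [(17,62/5) (341/19,16) (17,16)]

1. After x ≥ 17: [(17,62/5) (19,20) (17,58/3)]
2. After x ≤ 20: [(17,62/5) (19,20) (17,58/3)]
3. After y ≥ 12: [(17,62/5) (19,20) (17,58/3)]
4. After y ≤ 16: [(17,16) (17,62/5) (341/19,16)]
5. Canonical ring: [(17,62/5) (341/19,16) (17,16)]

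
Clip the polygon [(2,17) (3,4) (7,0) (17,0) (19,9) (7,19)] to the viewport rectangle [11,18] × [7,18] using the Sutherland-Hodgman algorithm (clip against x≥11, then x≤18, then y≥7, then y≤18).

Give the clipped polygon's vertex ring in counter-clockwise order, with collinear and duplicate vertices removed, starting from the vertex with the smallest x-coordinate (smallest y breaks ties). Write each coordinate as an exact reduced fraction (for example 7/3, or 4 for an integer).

Clipped polygon: [(11,7) (18,7) (18,59/6) (11,47/3)]

1. After x ≥ 11: [(11,0) (17,0) (19,9) (11,47/3)]
2. After x ≤ 18: [(11,0) (17,0) (18,9/2) (18,59/6) (11,47/3)]
3. After y ≥ 7: [(11,7) (18,7) (18,59/6) (11,47/3)]
4. After y ≤ 18: [(11,7) (18,7) (18,59/6) (11,47/3)]
5. Canonical ring: [(11,7) (18,7) (18,59/6) (11,47/3)]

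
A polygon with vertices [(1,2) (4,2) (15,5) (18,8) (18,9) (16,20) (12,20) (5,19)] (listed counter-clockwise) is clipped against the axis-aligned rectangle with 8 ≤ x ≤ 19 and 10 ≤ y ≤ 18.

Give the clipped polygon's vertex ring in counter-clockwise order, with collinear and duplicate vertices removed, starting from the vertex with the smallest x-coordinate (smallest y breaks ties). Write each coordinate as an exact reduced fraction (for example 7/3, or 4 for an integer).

1. After x ≥ 8: [(8,34/11) (15,5) (18,8) (18,9) (16,20) (12,20) (8,136/7)]
2. After x ≤ 19: [(8,34/11) (15,5) (18,8) (18,9) (16,20) (12,20) (8,136/7)]
3. After y ≥ 10: [(8,10) (196/11,10) (16,20) (12,20) (8,136/7)]
4. After y ≤ 18: [(8,18) (8,10) (196/11,10) (180/11,18)]
5. Canonical ring: [(8,10) (196/11,10) (180/11,18) (8,18)]

Clipped polygon: [(8,10) (196/11,10) (180/11,18) (8,18)]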